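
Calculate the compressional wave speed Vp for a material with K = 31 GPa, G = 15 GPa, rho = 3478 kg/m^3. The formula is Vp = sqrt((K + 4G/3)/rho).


First compute the effective modulus:
K + 4G/3 = 31e9 + 4*15e9/3 = 51000000000.0 Pa
Then divide by density:
51000000000.0 / 3478 = 14663599.77 Pa/(kg/m^3)
Take the square root:
Vp = sqrt(14663599.77) = 3829.31 m/s

3829.31


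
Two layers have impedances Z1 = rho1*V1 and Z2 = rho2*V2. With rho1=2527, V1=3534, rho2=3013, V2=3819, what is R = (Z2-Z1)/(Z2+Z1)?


Z1 = 2527 * 3534 = 8930418
Z2 = 3013 * 3819 = 11506647
R = (11506647 - 8930418) / (11506647 + 8930418) = 2576229 / 20437065 = 0.1261

0.1261


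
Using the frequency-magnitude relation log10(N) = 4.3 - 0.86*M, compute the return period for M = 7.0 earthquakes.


log10(N) = 4.3 - 0.86*7.0 = -1.72
N = 10^-1.72 = 0.019055
T = 1/N = 1/0.019055 = 52.4807 years

52.4807


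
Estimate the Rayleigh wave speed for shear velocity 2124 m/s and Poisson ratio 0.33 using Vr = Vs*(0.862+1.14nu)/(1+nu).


Numerator factor = 0.862 + 1.14*0.33 = 1.2382
Denominator = 1 + 0.33 = 1.33
Vr = 2124 * 1.2382 / 1.33 = 1977.4 m/s

1977.4


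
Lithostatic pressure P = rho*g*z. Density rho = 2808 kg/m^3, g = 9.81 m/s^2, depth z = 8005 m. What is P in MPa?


P = rho * g * z / 1e6
= 2808 * 9.81 * 8005 / 1e6
= 220509572.4 / 1e6
= 220.5096 MPa

220.5096


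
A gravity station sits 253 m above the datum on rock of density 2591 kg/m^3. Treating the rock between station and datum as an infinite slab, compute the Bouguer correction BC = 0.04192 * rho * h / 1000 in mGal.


BC = 0.04192 * rho * h / 1000
= 0.04192 * 2591 * 253 / 1000
= 27.4795 mGal

27.4795


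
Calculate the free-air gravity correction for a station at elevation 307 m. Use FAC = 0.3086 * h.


FAC = 0.3086 * h
= 0.3086 * 307
= 94.7402 mGal

94.7402


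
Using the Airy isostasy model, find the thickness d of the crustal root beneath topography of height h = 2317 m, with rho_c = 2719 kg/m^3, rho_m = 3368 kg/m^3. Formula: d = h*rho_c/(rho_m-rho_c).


rho_m - rho_c = 3368 - 2719 = 649
d = 2317 * 2719 / 649
= 6299923 / 649
= 9707.12 m

9707.12


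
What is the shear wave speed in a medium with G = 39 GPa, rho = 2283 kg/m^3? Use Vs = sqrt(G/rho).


Convert G to Pa: G = 39e9 Pa
Compute G/rho = 39e9 / 2283 = 17082785.8081
Vs = sqrt(17082785.8081) = 4133.13 m/s

4133.13


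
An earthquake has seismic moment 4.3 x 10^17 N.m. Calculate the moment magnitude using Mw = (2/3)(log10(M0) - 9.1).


log10(M0) = log10(4.3 x 10^17) = 17.6335
Mw = 2/3 * (17.6335 - 9.1)
= 2/3 * 8.5335
= 5.69

5.69


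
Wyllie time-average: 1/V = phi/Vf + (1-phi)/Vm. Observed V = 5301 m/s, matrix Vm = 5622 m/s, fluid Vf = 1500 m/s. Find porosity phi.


1/V - 1/Vm = 1/5301 - 1/5622 = 1.077e-05
1/Vf - 1/Vm = 1/1500 - 1/5622 = 0.00048879
phi = 1.077e-05 / 0.00048879 = 0.022

0.022


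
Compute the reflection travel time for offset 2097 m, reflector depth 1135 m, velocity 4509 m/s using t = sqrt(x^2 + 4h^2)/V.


x^2 + 4h^2 = 2097^2 + 4*1135^2 = 4397409 + 5152900 = 9550309
sqrt(9550309) = 3090.3574
t = 3090.3574 / 4509 = 0.6854 s

0.6854


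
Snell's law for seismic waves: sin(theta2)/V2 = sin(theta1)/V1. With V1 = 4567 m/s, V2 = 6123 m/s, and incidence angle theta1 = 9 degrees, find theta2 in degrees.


sin(theta1) = sin(9 deg) = 0.156434
sin(theta2) = V2/V1 * sin(theta1) = 6123/4567 * 0.156434 = 0.209732
theta2 = arcsin(0.209732) = 12.1067 degrees

12.1067


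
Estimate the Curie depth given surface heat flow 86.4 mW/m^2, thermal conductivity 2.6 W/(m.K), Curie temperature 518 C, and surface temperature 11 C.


T_Curie - T_surf = 518 - 11 = 507 C
Convert q to W/m^2: 86.4 mW/m^2 = 0.0864 W/m^2
d = 507 * 2.6 / 0.0864 = 15256.94 m

15256.94


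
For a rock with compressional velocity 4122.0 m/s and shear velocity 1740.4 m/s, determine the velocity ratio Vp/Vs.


Vp/Vs = 4122.0 / 1740.4
= 2.3684

2.3684


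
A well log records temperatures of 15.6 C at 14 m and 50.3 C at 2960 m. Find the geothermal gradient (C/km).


dT = 50.3 - 15.6 = 34.7 C
dz = 2960 - 14 = 2946 m
gradient = dT/dz * 1000 = 34.7/2946 * 1000 = 11.7787 C/km

11.7787


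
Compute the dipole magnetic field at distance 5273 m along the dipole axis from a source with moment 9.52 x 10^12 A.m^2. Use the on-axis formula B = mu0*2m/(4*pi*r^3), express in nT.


m = 9.52 x 10^12 = 9520000000000 A.m^2
2m = 19040000000000 A.m^2
r^3 = 5273^3 = 146613281417
B = (4pi*10^-7) * 19040000000000 / (4*pi * 146613281417) * 1e9
= 23926369.64974 / 1842396831273.36 * 1e9
= 12986.5452 nT

12986.5452


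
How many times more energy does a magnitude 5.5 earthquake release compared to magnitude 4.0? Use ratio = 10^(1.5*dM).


M2 - M1 = 5.5 - 4.0 = 1.5
1.5 * 1.5 = 2.25
ratio = 10^2.25 = 177.83

177.83


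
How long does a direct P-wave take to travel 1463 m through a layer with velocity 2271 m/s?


t = x / V
= 1463 / 2271
= 0.6442 s

0.6442


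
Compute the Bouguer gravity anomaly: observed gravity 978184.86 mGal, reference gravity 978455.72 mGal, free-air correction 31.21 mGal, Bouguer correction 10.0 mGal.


BA = g_obs - g_ref + FAC - BC
= 978184.86 - 978455.72 + 31.21 - 10.0
= -249.65 mGal

-249.65


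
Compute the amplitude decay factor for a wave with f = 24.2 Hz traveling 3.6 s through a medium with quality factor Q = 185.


pi*f*t/Q = pi*24.2*3.6/185 = 1.479435
A/A0 = exp(-1.479435) = 0.227766

0.227766


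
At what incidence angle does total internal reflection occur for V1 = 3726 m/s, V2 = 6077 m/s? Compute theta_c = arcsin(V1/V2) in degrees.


V1/V2 = 3726/6077 = 0.613131
theta_c = arcsin(0.613131) = 37.8163 degrees

37.8163


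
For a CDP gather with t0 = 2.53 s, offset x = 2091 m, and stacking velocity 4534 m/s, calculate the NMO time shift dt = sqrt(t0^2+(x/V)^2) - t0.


x/Vnmo = 2091/4534 = 0.461182
(x/Vnmo)^2 = 0.212689
t0^2 = 6.4009
sqrt(6.4009 + 0.212689) = 2.57169
dt = 2.57169 - 2.53 = 0.04169

0.04169


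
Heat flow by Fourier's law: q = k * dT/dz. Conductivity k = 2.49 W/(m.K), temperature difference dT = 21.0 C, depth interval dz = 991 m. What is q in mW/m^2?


q = k * dT / dz * 1000
= 2.49 * 21.0 / 991 * 1000
= 0.052765 * 1000
= 52.7649 mW/m^2

52.7649


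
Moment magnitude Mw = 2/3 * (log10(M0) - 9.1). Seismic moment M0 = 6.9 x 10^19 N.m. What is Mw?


log10(M0) = log10(6.9 x 10^19) = 19.8388
Mw = 2/3 * (19.8388 - 9.1)
= 2/3 * 10.7388
= 7.16

7.16


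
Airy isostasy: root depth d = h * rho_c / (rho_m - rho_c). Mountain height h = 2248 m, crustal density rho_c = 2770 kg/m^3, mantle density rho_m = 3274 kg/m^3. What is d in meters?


rho_m - rho_c = 3274 - 2770 = 504
d = 2248 * 2770 / 504
= 6226960 / 504
= 12355.08 m

12355.08


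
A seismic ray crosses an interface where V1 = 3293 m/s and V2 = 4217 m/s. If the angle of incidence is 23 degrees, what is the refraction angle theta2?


sin(theta1) = sin(23 deg) = 0.390731
sin(theta2) = V2/V1 * sin(theta1) = 4217/3293 * 0.390731 = 0.500368
theta2 = arcsin(0.500368) = 30.0244 degrees

30.0244


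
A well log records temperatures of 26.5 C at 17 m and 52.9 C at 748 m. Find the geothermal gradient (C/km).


dT = 52.9 - 26.5 = 26.4 C
dz = 748 - 17 = 731 m
gradient = dT/dz * 1000 = 26.4/731 * 1000 = 36.1149 C/km

36.1149


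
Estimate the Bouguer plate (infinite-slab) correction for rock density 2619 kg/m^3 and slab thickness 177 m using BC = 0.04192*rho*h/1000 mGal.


BC = 0.04192 * rho * h / 1000
= 0.04192 * 2619 * 177 / 1000
= 19.4326 mGal

19.4326


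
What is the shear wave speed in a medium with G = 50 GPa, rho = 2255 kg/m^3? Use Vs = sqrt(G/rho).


Convert G to Pa: G = 50e9 Pa
Compute G/rho = 50e9 / 2255 = 22172949.0022
Vs = sqrt(22172949.0022) = 4708.82 m/s

4708.82


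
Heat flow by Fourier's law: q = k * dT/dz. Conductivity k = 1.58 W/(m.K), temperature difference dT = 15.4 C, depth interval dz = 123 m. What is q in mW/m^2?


q = k * dT / dz * 1000
= 1.58 * 15.4 / 123 * 1000
= 0.197821 * 1000
= 197.8211 mW/m^2

197.8211


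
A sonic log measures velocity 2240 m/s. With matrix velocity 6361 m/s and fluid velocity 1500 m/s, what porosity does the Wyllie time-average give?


1/V - 1/Vm = 1/2240 - 1/6361 = 0.00028922
1/Vf - 1/Vm = 1/1500 - 1/6361 = 0.00050946
phi = 0.00028922 / 0.00050946 = 0.5677

0.5677


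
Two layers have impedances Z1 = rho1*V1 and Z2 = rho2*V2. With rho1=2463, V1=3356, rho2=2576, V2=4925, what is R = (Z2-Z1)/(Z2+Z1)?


Z1 = 2463 * 3356 = 8265828
Z2 = 2576 * 4925 = 12686800
R = (12686800 - 8265828) / (12686800 + 8265828) = 4420972 / 20952628 = 0.211

0.211


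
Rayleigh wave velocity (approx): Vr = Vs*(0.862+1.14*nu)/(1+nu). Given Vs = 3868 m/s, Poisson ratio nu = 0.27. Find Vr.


Numerator factor = 0.862 + 1.14*0.27 = 1.1698
Denominator = 1 + 0.27 = 1.27
Vr = 3868 * 1.1698 / 1.27 = 3562.82 m/s

3562.82


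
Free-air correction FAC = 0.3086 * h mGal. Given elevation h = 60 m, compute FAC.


FAC = 0.3086 * h
= 0.3086 * 60
= 18.516 mGal

18.516


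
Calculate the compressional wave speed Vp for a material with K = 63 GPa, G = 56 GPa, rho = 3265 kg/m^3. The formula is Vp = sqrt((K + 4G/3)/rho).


First compute the effective modulus:
K + 4G/3 = 63e9 + 4*56e9/3 = 137666666666.67 Pa
Then divide by density:
137666666666.67 / 3265 = 42164369.5763 Pa/(kg/m^3)
Take the square root:
Vp = sqrt(42164369.5763) = 6493.41 m/s

6493.41


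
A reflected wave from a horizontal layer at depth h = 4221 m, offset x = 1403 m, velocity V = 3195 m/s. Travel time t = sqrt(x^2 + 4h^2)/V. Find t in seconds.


x^2 + 4h^2 = 1403^2 + 4*4221^2 = 1968409 + 71267364 = 73235773
sqrt(73235773) = 8557.7902
t = 8557.7902 / 3195 = 2.6785 s

2.6785


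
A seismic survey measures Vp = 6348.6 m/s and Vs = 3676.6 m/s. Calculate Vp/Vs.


Vp/Vs = 6348.6 / 3676.6
= 1.7268

1.7268


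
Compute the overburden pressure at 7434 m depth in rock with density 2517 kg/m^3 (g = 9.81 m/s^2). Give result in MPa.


P = rho * g * z / 1e6
= 2517 * 9.81 * 7434 / 1e6
= 183558618.18 / 1e6
= 183.5586 MPa

183.5586


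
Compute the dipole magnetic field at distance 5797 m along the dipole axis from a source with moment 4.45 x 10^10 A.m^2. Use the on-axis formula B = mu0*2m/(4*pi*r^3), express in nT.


m = 4.45 x 10^10 = 44500000000 A.m^2
2m = 89000000000 A.m^2
r^3 = 5797^3 = 194809396573
B = (4pi*10^-7) * 89000000000 / (4*pi * 194809396573) * 1e9
= 111840.698468 / 2448047076495.99 * 1e9
= 45.6857 nT

45.6857


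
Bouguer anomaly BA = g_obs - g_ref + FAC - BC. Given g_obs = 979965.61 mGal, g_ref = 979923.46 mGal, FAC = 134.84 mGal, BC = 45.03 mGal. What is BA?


BA = g_obs - g_ref + FAC - BC
= 979965.61 - 979923.46 + 134.84 - 45.03
= 131.96 mGal

131.96


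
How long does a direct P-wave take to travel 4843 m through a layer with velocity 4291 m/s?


t = x / V
= 4843 / 4291
= 1.1286 s

1.1286


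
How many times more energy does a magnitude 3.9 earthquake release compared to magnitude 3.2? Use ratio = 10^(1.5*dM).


M2 - M1 = 3.9 - 3.2 = 0.7
1.5 * 0.7 = 1.05
ratio = 10^1.05 = 11.22

11.22


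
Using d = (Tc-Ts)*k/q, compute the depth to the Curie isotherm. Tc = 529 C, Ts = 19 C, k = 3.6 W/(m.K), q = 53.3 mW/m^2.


T_Curie - T_surf = 529 - 19 = 510 C
Convert q to W/m^2: 53.3 mW/m^2 = 0.0533 W/m^2
d = 510 * 3.6 / 0.0533 = 34446.53 m

34446.53


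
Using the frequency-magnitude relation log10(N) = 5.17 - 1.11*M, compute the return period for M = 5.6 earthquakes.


log10(N) = 5.17 - 1.11*5.6 = -1.046
N = 10^-1.046 = 0.08995
T = 1/N = 1/0.08995 = 11.1173 years

11.1173


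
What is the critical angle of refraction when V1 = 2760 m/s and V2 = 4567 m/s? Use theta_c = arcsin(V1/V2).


V1/V2 = 2760/4567 = 0.604335
theta_c = arcsin(0.604335) = 37.181 degrees

37.181


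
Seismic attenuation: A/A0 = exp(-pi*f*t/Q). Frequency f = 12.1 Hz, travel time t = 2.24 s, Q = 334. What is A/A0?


pi*f*t/Q = pi*12.1*2.24/334 = 0.254939
A/A0 = exp(-0.254939) = 0.774964

0.774964


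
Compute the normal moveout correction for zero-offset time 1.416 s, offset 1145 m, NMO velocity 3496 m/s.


x/Vnmo = 1145/3496 = 0.327517
(x/Vnmo)^2 = 0.107267
t0^2 = 2.005056
sqrt(2.005056 + 0.107267) = 1.453383
dt = 1.453383 - 1.416 = 0.037383

0.037383


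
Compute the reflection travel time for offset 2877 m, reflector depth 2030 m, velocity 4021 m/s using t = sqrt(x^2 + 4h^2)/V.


x^2 + 4h^2 = 2877^2 + 4*2030^2 = 8277129 + 16483600 = 24760729
sqrt(24760729) = 4976.0154
t = 4976.0154 / 4021 = 1.2375 s

1.2375


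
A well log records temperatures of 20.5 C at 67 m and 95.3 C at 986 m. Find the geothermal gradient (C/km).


dT = 95.3 - 20.5 = 74.8 C
dz = 986 - 67 = 919 m
gradient = dT/dz * 1000 = 74.8/919 * 1000 = 81.3928 C/km

81.3928


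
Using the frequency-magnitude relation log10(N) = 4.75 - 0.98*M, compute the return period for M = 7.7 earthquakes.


log10(N) = 4.75 - 0.98*7.7 = -2.796
N = 10^-2.796 = 0.0016
T = 1/N = 1/0.0016 = 625.1727 years

625.1727


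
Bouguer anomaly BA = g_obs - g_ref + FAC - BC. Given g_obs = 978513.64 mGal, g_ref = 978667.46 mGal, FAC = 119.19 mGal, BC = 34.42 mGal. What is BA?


BA = g_obs - g_ref + FAC - BC
= 978513.64 - 978667.46 + 119.19 - 34.42
= -69.05 mGal

-69.05


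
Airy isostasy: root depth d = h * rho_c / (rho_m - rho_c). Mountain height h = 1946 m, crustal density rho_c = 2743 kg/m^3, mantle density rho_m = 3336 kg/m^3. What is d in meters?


rho_m - rho_c = 3336 - 2743 = 593
d = 1946 * 2743 / 593
= 5337878 / 593
= 9001.48 m

9001.48


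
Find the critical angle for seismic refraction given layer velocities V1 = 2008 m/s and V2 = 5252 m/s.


V1/V2 = 2008/5252 = 0.382331
theta_c = arcsin(0.382331) = 22.4781 degrees

22.4781


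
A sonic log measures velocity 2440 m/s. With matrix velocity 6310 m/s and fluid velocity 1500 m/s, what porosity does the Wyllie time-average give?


1/V - 1/Vm = 1/2440 - 1/6310 = 0.00025136
1/Vf - 1/Vm = 1/1500 - 1/6310 = 0.00050819
phi = 0.00025136 / 0.00050819 = 0.4946

0.4946


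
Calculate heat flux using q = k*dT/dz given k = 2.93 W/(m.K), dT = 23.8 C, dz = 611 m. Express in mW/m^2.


q = k * dT / dz * 1000
= 2.93 * 23.8 / 611 * 1000
= 0.114131 * 1000
= 114.1309 mW/m^2

114.1309


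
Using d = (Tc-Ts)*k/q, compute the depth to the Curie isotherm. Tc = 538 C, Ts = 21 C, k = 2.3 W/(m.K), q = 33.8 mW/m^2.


T_Curie - T_surf = 538 - 21 = 517 C
Convert q to W/m^2: 33.8 mW/m^2 = 0.0338 W/m^2
d = 517 * 2.3 / 0.0338 = 35180.47 m

35180.47


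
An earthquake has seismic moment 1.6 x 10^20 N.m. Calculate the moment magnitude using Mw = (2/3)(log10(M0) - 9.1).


log10(M0) = log10(1.6 x 10^20) = 20.2041
Mw = 2/3 * (20.2041 - 9.1)
= 2/3 * 11.1041
= 7.4

7.4


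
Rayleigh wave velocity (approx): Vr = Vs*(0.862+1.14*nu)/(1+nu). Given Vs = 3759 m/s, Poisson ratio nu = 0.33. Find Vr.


Numerator factor = 0.862 + 1.14*0.33 = 1.2382
Denominator = 1 + 0.33 = 1.33
Vr = 3759 * 1.2382 / 1.33 = 3499.54 m/s

3499.54


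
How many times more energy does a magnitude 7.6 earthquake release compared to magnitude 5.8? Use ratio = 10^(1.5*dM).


M2 - M1 = 7.6 - 5.8 = 1.8
1.5 * 1.8 = 2.7
ratio = 10^2.7 = 501.19

501.19


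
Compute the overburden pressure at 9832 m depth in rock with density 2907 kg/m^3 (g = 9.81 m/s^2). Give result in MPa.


P = rho * g * z / 1e6
= 2907 * 9.81 * 9832 / 1e6
= 280385731.44 / 1e6
= 280.3857 MPa

280.3857


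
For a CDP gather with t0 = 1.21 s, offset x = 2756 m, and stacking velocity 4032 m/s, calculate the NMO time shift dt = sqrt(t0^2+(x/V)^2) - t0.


x/Vnmo = 2756/4032 = 0.683532
(x/Vnmo)^2 = 0.467216
t0^2 = 1.4641
sqrt(1.4641 + 0.467216) = 1.389718
dt = 1.389718 - 1.21 = 0.179718

0.179718


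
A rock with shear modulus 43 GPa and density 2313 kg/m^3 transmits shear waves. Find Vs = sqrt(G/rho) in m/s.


Convert G to Pa: G = 43e9 Pa
Compute G/rho = 43e9 / 2313 = 18590575.0108
Vs = sqrt(18590575.0108) = 4311.68 m/s

4311.68


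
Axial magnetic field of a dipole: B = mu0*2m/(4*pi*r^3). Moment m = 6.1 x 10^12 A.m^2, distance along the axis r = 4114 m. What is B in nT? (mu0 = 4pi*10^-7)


m = 6.1 x 10^12 = 6100000000000 A.m^2
2m = 12200000000000 A.m^2
r^3 = 4114^3 = 69629433544
B = (4pi*10^-7) * 12200000000000 / (4*pi * 69629433544) * 1e9
= 15330972.149518 / 874989267581.8 * 1e9
= 17521.3259 nT

17521.3259


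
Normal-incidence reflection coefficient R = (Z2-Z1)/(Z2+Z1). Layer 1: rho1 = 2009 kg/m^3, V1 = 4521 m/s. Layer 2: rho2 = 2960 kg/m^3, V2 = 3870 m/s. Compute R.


Z1 = 2009 * 4521 = 9082689
Z2 = 2960 * 3870 = 11455200
R = (11455200 - 9082689) / (11455200 + 9082689) = 2372511 / 20537889 = 0.1155

0.1155


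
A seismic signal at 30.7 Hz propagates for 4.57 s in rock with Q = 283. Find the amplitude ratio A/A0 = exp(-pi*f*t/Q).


pi*f*t/Q = pi*30.7*4.57/283 = 1.557464
A/A0 = exp(-1.557464) = 0.21067

0.21067


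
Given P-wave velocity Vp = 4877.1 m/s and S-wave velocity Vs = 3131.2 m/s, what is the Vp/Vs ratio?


Vp/Vs = 4877.1 / 3131.2
= 1.5576

1.5576


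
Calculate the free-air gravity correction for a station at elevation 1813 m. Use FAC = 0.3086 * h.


FAC = 0.3086 * h
= 0.3086 * 1813
= 559.4918 mGal

559.4918


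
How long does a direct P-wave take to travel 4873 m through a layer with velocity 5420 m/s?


t = x / V
= 4873 / 5420
= 0.8991 s

0.8991


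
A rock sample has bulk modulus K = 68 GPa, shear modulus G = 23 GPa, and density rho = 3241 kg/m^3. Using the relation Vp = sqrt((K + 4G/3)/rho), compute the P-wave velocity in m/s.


First compute the effective modulus:
K + 4G/3 = 68e9 + 4*23e9/3 = 98666666666.67 Pa
Then divide by density:
98666666666.67 / 3241 = 30443278.8234 Pa/(kg/m^3)
Take the square root:
Vp = sqrt(30443278.8234) = 5517.54 m/s

5517.54


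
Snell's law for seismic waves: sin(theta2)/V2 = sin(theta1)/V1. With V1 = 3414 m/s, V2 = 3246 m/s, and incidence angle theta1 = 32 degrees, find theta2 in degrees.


sin(theta1) = sin(32 deg) = 0.529919
sin(theta2) = V2/V1 * sin(theta1) = 3246/3414 * 0.529919 = 0.503842
theta2 = arcsin(0.503842) = 30.2545 degrees

30.2545


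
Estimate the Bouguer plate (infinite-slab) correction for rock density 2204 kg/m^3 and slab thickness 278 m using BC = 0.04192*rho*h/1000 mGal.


BC = 0.04192 * rho * h / 1000
= 0.04192 * 2204 * 278 / 1000
= 25.6849 mGal

25.6849


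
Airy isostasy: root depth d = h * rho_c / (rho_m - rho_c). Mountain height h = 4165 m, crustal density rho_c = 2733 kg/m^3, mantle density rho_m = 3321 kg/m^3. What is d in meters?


rho_m - rho_c = 3321 - 2733 = 588
d = 4165 * 2733 / 588
= 11382945 / 588
= 19358.75 m

19358.75


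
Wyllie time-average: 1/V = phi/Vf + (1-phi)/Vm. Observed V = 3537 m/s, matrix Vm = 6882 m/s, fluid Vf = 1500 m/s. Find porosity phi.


1/V - 1/Vm = 1/3537 - 1/6882 = 0.00013742
1/Vf - 1/Vm = 1/1500 - 1/6882 = 0.00052136
phi = 0.00013742 / 0.00052136 = 0.2636

0.2636


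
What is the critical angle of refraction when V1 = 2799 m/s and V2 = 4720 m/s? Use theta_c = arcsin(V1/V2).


V1/V2 = 2799/4720 = 0.593008
theta_c = arcsin(0.593008) = 36.3708 degrees

36.3708


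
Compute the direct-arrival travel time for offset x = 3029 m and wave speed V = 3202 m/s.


t = x / V
= 3029 / 3202
= 0.946 s

0.946


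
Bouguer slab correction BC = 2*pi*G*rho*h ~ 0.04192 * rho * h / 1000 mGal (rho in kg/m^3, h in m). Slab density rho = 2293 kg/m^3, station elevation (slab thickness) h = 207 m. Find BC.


BC = 0.04192 * rho * h / 1000
= 0.04192 * 2293 * 207 / 1000
= 19.8974 mGal

19.8974


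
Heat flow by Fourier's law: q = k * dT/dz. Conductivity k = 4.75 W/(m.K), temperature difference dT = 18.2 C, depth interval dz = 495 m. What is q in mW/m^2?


q = k * dT / dz * 1000
= 4.75 * 18.2 / 495 * 1000
= 0.174646 * 1000
= 174.6465 mW/m^2

174.6465


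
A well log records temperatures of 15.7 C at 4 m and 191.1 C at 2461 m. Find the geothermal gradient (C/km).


dT = 191.1 - 15.7 = 175.4 C
dz = 2461 - 4 = 2457 m
gradient = dT/dz * 1000 = 175.4/2457 * 1000 = 71.3879 C/km

71.3879


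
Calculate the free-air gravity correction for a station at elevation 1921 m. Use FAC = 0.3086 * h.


FAC = 0.3086 * h
= 0.3086 * 1921
= 592.8206 mGal

592.8206


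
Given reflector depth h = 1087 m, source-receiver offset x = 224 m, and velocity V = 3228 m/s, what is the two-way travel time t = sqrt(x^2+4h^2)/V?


x^2 + 4h^2 = 224^2 + 4*1087^2 = 50176 + 4726276 = 4776452
sqrt(4776452) = 2185.5096
t = 2185.5096 / 3228 = 0.677 s

0.677


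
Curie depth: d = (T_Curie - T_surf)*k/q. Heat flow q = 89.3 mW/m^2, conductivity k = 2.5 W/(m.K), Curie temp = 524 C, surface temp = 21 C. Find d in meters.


T_Curie - T_surf = 524 - 21 = 503 C
Convert q to W/m^2: 89.3 mW/m^2 = 0.0893 W/m^2
d = 503 * 2.5 / 0.0893 = 14081.75 m

14081.75


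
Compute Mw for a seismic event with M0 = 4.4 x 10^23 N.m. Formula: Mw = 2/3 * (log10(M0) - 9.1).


log10(M0) = log10(4.4 x 10^23) = 23.6435
Mw = 2/3 * (23.6435 - 9.1)
= 2/3 * 14.5435
= 9.7

9.7


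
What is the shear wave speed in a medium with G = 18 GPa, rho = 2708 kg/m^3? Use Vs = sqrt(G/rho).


Convert G to Pa: G = 18e9 Pa
Compute G/rho = 18e9 / 2708 = 6646971.935
Vs = sqrt(6646971.935) = 2578.17 m/s

2578.17


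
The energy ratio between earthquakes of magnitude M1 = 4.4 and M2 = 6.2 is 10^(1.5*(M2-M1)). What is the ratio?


M2 - M1 = 6.2 - 4.4 = 1.8
1.5 * 1.8 = 2.7
ratio = 10^2.7 = 501.19

501.19


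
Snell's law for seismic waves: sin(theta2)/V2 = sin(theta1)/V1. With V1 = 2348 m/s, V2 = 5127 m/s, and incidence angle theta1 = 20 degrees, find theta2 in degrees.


sin(theta1) = sin(20 deg) = 0.34202
sin(theta2) = V2/V1 * sin(theta1) = 5127/2348 * 0.34202 = 0.746822
theta2 = arcsin(0.746822) = 48.3158 degrees

48.3158


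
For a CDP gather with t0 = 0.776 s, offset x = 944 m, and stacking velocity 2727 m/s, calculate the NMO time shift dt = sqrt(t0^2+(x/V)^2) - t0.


x/Vnmo = 944/2727 = 0.346168
(x/Vnmo)^2 = 0.119832
t0^2 = 0.602176
sqrt(0.602176 + 0.119832) = 0.849711
dt = 0.849711 - 0.776 = 0.073711

0.073711


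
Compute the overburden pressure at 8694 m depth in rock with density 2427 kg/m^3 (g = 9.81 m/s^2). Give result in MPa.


P = rho * g * z / 1e6
= 2427 * 9.81 * 8694 / 1e6
= 206994315.78 / 1e6
= 206.9943 MPa

206.9943


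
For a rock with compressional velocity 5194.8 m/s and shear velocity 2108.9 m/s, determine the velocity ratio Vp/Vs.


Vp/Vs = 5194.8 / 2108.9
= 2.4633

2.4633


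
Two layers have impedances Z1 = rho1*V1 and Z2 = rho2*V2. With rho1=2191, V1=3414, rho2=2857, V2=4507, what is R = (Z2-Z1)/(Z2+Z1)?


Z1 = 2191 * 3414 = 7480074
Z2 = 2857 * 4507 = 12876499
R = (12876499 - 7480074) / (12876499 + 7480074) = 5396425 / 20356573 = 0.2651

0.2651


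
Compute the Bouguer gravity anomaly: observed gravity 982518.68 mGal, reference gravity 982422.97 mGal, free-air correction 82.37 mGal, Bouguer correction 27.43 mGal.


BA = g_obs - g_ref + FAC - BC
= 982518.68 - 982422.97 + 82.37 - 27.43
= 150.65 mGal

150.65


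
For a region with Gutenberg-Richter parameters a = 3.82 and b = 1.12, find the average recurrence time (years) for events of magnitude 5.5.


log10(N) = 3.82 - 1.12*5.5 = -2.34
N = 10^-2.34 = 0.004571
T = 1/N = 1/0.004571 = 218.7762 years

218.7762


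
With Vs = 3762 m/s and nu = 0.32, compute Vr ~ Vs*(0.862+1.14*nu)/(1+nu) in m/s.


Numerator factor = 0.862 + 1.14*0.32 = 1.2268
Denominator = 1 + 0.32 = 1.32
Vr = 3762 * 1.2268 / 1.32 = 3496.38 m/s

3496.38


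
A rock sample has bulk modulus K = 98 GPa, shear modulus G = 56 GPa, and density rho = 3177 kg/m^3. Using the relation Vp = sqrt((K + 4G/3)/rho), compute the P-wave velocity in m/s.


First compute the effective modulus:
K + 4G/3 = 98e9 + 4*56e9/3 = 172666666666.67 Pa
Then divide by density:
172666666666.67 / 3177 = 54348966.5303 Pa/(kg/m^3)
Take the square root:
Vp = sqrt(54348966.5303) = 7372.18 m/s

7372.18


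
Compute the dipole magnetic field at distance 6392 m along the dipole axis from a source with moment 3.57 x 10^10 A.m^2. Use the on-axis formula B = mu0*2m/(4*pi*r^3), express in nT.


m = 3.57 x 10^10 = 35700000000 A.m^2
2m = 71400000000 A.m^2
r^3 = 6392^3 = 261162188288
B = (4pi*10^-7) * 71400000000 / (4*pi * 261162188288) * 1e9
= 89723.886187 / 3281860848484.06 * 1e9
= 27.3393 nT

27.3393


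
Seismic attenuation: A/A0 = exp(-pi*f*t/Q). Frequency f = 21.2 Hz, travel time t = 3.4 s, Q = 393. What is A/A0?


pi*f*t/Q = pi*21.2*3.4/393 = 0.576198
A/A0 = exp(-0.576198) = 0.562031

0.562031


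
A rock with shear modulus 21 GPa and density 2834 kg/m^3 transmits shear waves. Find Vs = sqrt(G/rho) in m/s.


Convert G to Pa: G = 21e9 Pa
Compute G/rho = 21e9 / 2834 = 7410021.1715
Vs = sqrt(7410021.1715) = 2722.14 m/s

2722.14


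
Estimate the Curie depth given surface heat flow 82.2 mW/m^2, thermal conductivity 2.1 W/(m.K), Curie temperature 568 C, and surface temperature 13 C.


T_Curie - T_surf = 568 - 13 = 555 C
Convert q to W/m^2: 82.2 mW/m^2 = 0.0822 W/m^2
d = 555 * 2.1 / 0.0822 = 14178.83 m

14178.83


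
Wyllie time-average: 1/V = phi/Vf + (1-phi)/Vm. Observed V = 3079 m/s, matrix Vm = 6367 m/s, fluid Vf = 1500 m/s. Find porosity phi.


1/V - 1/Vm = 1/3079 - 1/6367 = 0.00016772
1/Vf - 1/Vm = 1/1500 - 1/6367 = 0.00050961
phi = 0.00016772 / 0.00050961 = 0.3291

0.3291


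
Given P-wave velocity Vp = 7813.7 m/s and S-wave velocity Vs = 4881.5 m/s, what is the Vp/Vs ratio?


Vp/Vs = 7813.7 / 4881.5
= 1.6007

1.6007


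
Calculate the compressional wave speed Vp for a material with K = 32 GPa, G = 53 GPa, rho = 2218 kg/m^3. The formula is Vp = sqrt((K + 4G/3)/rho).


First compute the effective modulus:
K + 4G/3 = 32e9 + 4*53e9/3 = 102666666666.67 Pa
Then divide by density:
102666666666.67 / 2218 = 46287947.0995 Pa/(kg/m^3)
Take the square root:
Vp = sqrt(46287947.0995) = 6803.52 m/s

6803.52


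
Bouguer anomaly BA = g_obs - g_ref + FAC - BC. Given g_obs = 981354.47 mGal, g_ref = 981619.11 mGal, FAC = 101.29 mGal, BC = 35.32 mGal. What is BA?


BA = g_obs - g_ref + FAC - BC
= 981354.47 - 981619.11 + 101.29 - 35.32
= -198.67 mGal

-198.67


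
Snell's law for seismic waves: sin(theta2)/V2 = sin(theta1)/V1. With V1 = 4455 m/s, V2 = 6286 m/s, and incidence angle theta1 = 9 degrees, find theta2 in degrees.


sin(theta1) = sin(9 deg) = 0.156434
sin(theta2) = V2/V1 * sin(theta1) = 6286/4455 * 0.156434 = 0.220729
theta2 = arcsin(0.220729) = 12.7518 degrees

12.7518


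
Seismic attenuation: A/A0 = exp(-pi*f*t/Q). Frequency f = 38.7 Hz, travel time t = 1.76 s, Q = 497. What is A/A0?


pi*f*t/Q = pi*38.7*1.76/497 = 0.430544
A/A0 = exp(-0.430544) = 0.650156

0.650156


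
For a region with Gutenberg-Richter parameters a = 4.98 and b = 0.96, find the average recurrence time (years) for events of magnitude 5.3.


log10(N) = 4.98 - 0.96*5.3 = -0.108
N = 10^-0.108 = 0.77983
T = 1/N = 1/0.77983 = 1.2823 years

1.2823


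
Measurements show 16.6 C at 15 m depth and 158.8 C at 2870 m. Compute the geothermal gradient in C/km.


dT = 158.8 - 16.6 = 142.2 C
dz = 2870 - 15 = 2855 m
gradient = dT/dz * 1000 = 142.2/2855 * 1000 = 49.8074 C/km

49.8074


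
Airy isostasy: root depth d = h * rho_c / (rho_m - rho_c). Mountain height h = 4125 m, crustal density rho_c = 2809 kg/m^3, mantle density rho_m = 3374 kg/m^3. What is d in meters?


rho_m - rho_c = 3374 - 2809 = 565
d = 4125 * 2809 / 565
= 11587125 / 565
= 20508.19 m

20508.19


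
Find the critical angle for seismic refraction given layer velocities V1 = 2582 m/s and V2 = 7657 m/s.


V1/V2 = 2582/7657 = 0.337208
theta_c = arcsin(0.337208) = 19.7068 degrees

19.7068


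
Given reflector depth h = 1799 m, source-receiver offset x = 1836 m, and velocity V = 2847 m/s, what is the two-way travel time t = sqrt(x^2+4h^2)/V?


x^2 + 4h^2 = 1836^2 + 4*1799^2 = 3370896 + 12945604 = 16316500
sqrt(16316500) = 4039.3688
t = 4039.3688 / 2847 = 1.4188 s

1.4188


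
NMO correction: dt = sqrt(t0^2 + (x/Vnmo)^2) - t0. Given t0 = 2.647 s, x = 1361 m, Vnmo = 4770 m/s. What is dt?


x/Vnmo = 1361/4770 = 0.285325
(x/Vnmo)^2 = 0.08141
t0^2 = 7.006609
sqrt(7.006609 + 0.08141) = 2.662333
dt = 2.662333 - 2.647 = 0.015333

0.015333


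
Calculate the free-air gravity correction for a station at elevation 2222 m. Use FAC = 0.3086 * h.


FAC = 0.3086 * h
= 0.3086 * 2222
= 685.7092 mGal

685.7092


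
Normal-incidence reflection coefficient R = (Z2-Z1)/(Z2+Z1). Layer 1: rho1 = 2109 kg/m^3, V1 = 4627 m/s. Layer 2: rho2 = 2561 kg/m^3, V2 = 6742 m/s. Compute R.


Z1 = 2109 * 4627 = 9758343
Z2 = 2561 * 6742 = 17266262
R = (17266262 - 9758343) / (17266262 + 9758343) = 7507919 / 27024605 = 0.2778

0.2778


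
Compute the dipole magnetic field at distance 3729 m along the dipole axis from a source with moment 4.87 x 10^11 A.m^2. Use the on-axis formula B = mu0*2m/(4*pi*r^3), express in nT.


m = 4.87 x 10^11 = 487000000000 A.m^2
2m = 974000000000 A.m^2
r^3 = 3729^3 = 51853389489
B = (4pi*10^-7) * 974000000000 / (4*pi * 51853389489) * 1e9
= 1223964.497839 / 651608909929.49 * 1e9
= 1878.3729 nT

1878.3729


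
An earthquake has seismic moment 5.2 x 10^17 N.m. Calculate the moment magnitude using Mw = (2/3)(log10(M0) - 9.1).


log10(M0) = log10(5.2 x 10^17) = 17.716
Mw = 2/3 * (17.716 - 9.1)
= 2/3 * 8.616
= 5.74

5.74


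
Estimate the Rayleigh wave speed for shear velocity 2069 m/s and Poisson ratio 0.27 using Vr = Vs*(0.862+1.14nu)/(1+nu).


Numerator factor = 0.862 + 1.14*0.27 = 1.1698
Denominator = 1 + 0.27 = 1.27
Vr = 2069 * 1.1698 / 1.27 = 1905.76 m/s

1905.76


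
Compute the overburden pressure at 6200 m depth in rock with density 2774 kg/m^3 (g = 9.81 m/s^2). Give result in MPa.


P = rho * g * z / 1e6
= 2774 * 9.81 * 6200 / 1e6
= 168720228.0 / 1e6
= 168.7202 MPa

168.7202


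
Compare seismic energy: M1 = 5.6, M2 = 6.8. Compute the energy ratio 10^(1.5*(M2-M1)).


M2 - M1 = 6.8 - 5.6 = 1.2
1.5 * 1.2 = 1.8
ratio = 10^1.8 = 63.1

63.1


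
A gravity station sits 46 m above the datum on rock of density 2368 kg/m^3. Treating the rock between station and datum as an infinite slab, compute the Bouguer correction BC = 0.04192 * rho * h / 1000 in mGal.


BC = 0.04192 * rho * h / 1000
= 0.04192 * 2368 * 46 / 1000
= 4.5663 mGal

4.5663


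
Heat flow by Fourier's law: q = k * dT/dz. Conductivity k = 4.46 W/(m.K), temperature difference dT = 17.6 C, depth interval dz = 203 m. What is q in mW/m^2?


q = k * dT / dz * 1000
= 4.46 * 17.6 / 203 * 1000
= 0.38668 * 1000
= 386.6798 mW/m^2

386.6798


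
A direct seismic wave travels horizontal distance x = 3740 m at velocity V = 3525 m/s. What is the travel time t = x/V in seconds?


t = x / V
= 3740 / 3525
= 1.061 s

1.061


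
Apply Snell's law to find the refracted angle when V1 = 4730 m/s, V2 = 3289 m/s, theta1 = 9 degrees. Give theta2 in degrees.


sin(theta1) = sin(9 deg) = 0.156434
sin(theta2) = V2/V1 * sin(theta1) = 3289/4730 * 0.156434 = 0.108777
theta2 = arcsin(0.108777) = 6.2448 degrees

6.2448


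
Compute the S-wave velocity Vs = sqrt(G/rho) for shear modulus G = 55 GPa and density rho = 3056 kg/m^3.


Convert G to Pa: G = 55e9 Pa
Compute G/rho = 55e9 / 3056 = 17997382.199
Vs = sqrt(17997382.199) = 4242.33 m/s

4242.33


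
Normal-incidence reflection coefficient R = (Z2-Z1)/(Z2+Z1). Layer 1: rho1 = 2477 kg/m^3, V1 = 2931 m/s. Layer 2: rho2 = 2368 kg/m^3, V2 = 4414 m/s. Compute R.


Z1 = 2477 * 2931 = 7260087
Z2 = 2368 * 4414 = 10452352
R = (10452352 - 7260087) / (10452352 + 7260087) = 3192265 / 17712439 = 0.1802

0.1802


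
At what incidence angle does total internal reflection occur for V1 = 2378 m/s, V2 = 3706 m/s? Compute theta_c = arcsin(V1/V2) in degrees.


V1/V2 = 2378/3706 = 0.641662
theta_c = arcsin(0.641662) = 39.9159 degrees

39.9159


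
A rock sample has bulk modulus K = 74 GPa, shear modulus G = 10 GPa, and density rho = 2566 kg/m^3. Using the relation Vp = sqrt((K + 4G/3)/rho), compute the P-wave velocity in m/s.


First compute the effective modulus:
K + 4G/3 = 74e9 + 4*10e9/3 = 87333333333.33 Pa
Then divide by density:
87333333333.33 / 2566 = 34034814.2375 Pa/(kg/m^3)
Take the square root:
Vp = sqrt(34034814.2375) = 5833.94 m/s

5833.94


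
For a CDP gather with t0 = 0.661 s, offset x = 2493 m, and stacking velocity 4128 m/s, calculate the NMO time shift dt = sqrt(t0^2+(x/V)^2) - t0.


x/Vnmo = 2493/4128 = 0.603924
(x/Vnmo)^2 = 0.364725
t0^2 = 0.436921
sqrt(0.436921 + 0.364725) = 0.895347
dt = 0.895347 - 0.661 = 0.234347

0.234347


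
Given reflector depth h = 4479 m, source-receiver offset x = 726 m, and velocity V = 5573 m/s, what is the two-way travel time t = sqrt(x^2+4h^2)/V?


x^2 + 4h^2 = 726^2 + 4*4479^2 = 527076 + 80245764 = 80772840
sqrt(80772840) = 8987.3711
t = 8987.3711 / 5573 = 1.6127 s

1.6127


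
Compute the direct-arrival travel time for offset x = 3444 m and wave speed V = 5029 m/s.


t = x / V
= 3444 / 5029
= 0.6848 s

0.6848


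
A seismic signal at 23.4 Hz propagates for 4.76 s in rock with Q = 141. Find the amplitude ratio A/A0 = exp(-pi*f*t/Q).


pi*f*t/Q = pi*23.4*4.76/141 = 2.481725
A/A0 = exp(-2.481725) = 0.083599

0.083599


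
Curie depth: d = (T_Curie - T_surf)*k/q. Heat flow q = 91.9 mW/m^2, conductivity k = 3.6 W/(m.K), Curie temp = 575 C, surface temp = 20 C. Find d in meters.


T_Curie - T_surf = 575 - 20 = 555 C
Convert q to W/m^2: 91.9 mW/m^2 = 0.0919 W/m^2
d = 555 * 3.6 / 0.0919 = 21741.02 m

21741.02


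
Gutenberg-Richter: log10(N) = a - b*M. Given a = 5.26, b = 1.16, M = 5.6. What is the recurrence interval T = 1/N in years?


log10(N) = 5.26 - 1.16*5.6 = -1.236
N = 10^-1.236 = 0.058076
T = 1/N = 1/0.058076 = 17.2187 years

17.2187


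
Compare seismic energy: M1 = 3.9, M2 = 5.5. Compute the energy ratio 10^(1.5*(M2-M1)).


M2 - M1 = 5.5 - 3.9 = 1.6
1.5 * 1.6 = 2.4
ratio = 10^2.4 = 251.19

251.19


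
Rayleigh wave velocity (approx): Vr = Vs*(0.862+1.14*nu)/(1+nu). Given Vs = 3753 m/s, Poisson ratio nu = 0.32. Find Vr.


Numerator factor = 0.862 + 1.14*0.32 = 1.2268
Denominator = 1 + 0.32 = 1.32
Vr = 3753 * 1.2268 / 1.32 = 3488.02 m/s

3488.02


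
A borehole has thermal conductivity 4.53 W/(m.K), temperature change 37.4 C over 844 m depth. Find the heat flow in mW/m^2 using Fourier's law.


q = k * dT / dz * 1000
= 4.53 * 37.4 / 844 * 1000
= 0.200737 * 1000
= 200.737 mW/m^2

200.737


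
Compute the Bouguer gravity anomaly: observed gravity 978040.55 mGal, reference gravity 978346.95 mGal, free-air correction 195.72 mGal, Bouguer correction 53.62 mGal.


BA = g_obs - g_ref + FAC - BC
= 978040.55 - 978346.95 + 195.72 - 53.62
= -164.3 mGal

-164.3


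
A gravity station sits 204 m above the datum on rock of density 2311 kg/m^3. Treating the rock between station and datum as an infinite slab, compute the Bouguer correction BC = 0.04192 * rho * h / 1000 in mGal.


BC = 0.04192 * rho * h / 1000
= 0.04192 * 2311 * 204 / 1000
= 19.7629 mGal

19.7629


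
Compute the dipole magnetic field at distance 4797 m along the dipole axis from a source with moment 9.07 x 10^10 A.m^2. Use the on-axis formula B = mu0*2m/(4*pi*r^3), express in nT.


m = 9.07 x 10^10 = 90700000000 A.m^2
2m = 181400000000 A.m^2
r^3 = 4797^3 = 110384769573
B = (4pi*10^-7) * 181400000000 / (4*pi * 110384769573) * 1e9
= 227953.962944 / 1387135924634.96 * 1e9
= 164.3343 nT

164.3343


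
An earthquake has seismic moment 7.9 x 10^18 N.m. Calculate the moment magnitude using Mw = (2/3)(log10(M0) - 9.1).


log10(M0) = log10(7.9 x 10^18) = 18.8976
Mw = 2/3 * (18.8976 - 9.1)
= 2/3 * 9.7976
= 6.53

6.53


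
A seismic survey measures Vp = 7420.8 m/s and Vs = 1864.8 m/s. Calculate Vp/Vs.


Vp/Vs = 7420.8 / 1864.8
= 3.9794

3.9794


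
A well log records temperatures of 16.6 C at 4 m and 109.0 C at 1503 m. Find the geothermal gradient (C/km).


dT = 109.0 - 16.6 = 92.4 C
dz = 1503 - 4 = 1499 m
gradient = dT/dz * 1000 = 92.4/1499 * 1000 = 61.6411 C/km

61.6411


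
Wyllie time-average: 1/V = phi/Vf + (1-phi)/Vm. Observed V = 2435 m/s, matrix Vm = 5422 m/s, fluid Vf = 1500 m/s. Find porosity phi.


1/V - 1/Vm = 1/2435 - 1/5422 = 0.00022624
1/Vf - 1/Vm = 1/1500 - 1/5422 = 0.00048223
phi = 0.00022624 / 0.00048223 = 0.4692

0.4692


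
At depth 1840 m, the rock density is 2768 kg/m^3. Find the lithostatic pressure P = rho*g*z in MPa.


P = rho * g * z / 1e6
= 2768 * 9.81 * 1840 / 1e6
= 49963507.2 / 1e6
= 49.9635 MPa

49.9635


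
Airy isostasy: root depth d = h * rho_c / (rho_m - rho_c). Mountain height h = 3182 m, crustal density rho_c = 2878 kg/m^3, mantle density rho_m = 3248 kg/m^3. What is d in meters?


rho_m - rho_c = 3248 - 2878 = 370
d = 3182 * 2878 / 370
= 9157796 / 370
= 24750.8 m

24750.8


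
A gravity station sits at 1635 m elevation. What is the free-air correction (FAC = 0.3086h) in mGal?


FAC = 0.3086 * h
= 0.3086 * 1635
= 504.561 mGal

504.561


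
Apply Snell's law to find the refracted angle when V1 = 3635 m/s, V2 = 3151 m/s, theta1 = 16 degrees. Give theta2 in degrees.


sin(theta1) = sin(16 deg) = 0.275637
sin(theta2) = V2/V1 * sin(theta1) = 3151/3635 * 0.275637 = 0.238936
theta2 = arcsin(0.238936) = 13.8238 degrees

13.8238


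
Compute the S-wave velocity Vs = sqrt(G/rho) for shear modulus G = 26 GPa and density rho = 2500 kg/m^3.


Convert G to Pa: G = 26e9 Pa
Compute G/rho = 26e9 / 2500 = 10400000.0
Vs = sqrt(10400000.0) = 3224.9 m/s

3224.9


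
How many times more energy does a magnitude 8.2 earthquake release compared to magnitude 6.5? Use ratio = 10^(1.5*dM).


M2 - M1 = 8.2 - 6.5 = 1.7
1.5 * 1.7 = 2.55
ratio = 10^2.55 = 354.81

354.81


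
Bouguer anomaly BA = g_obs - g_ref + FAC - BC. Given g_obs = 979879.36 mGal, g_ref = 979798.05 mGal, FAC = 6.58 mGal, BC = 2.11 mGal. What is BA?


BA = g_obs - g_ref + FAC - BC
= 979879.36 - 979798.05 + 6.58 - 2.11
= 85.78 mGal

85.78


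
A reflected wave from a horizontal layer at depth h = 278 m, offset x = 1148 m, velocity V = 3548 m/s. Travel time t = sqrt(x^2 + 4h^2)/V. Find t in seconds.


x^2 + 4h^2 = 1148^2 + 4*278^2 = 1317904 + 309136 = 1627040
sqrt(1627040) = 1275.5548
t = 1275.5548 / 3548 = 0.3595 s

0.3595


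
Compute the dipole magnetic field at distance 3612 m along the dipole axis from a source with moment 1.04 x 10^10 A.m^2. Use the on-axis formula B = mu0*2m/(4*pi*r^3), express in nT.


m = 1.04 x 10^10 = 10400000000 A.m^2
2m = 20800000000 A.m^2
r^3 = 3612^3 = 47124116928
B = (4pi*10^-7) * 20800000000 / (4*pi * 47124116928) * 1e9
= 26138.050878 / 592179118191.64 * 1e9
= 44.1388 nT

44.1388


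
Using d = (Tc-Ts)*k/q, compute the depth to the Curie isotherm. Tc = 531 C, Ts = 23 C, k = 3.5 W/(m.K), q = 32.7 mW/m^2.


T_Curie - T_surf = 531 - 23 = 508 C
Convert q to W/m^2: 32.7 mW/m^2 = 0.0327 W/m^2
d = 508 * 3.5 / 0.0327 = 54373.09 m

54373.09


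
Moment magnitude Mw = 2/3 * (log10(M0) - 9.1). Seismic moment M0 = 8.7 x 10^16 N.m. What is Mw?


log10(M0) = log10(8.7 x 10^16) = 16.9395
Mw = 2/3 * (16.9395 - 9.1)
= 2/3 * 7.8395
= 5.23

5.23


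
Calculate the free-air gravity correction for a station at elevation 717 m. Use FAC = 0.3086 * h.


FAC = 0.3086 * h
= 0.3086 * 717
= 221.2662 mGal

221.2662


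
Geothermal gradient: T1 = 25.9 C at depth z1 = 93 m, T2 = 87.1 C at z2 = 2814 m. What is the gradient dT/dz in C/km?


dT = 87.1 - 25.9 = 61.2 C
dz = 2814 - 93 = 2721 m
gradient = dT/dz * 1000 = 61.2/2721 * 1000 = 22.4917 C/km

22.4917


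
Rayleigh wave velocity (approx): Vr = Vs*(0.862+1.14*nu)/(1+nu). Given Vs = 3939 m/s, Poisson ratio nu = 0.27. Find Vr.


Numerator factor = 0.862 + 1.14*0.27 = 1.1698
Denominator = 1 + 0.27 = 1.27
Vr = 3939 * 1.1698 / 1.27 = 3628.22 m/s

3628.22


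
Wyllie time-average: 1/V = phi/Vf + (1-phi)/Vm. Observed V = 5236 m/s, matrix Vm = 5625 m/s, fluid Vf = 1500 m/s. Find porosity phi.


1/V - 1/Vm = 1/5236 - 1/5625 = 1.321e-05
1/Vf - 1/Vm = 1/1500 - 1/5625 = 0.00048889
phi = 1.321e-05 / 0.00048889 = 0.027

0.027
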